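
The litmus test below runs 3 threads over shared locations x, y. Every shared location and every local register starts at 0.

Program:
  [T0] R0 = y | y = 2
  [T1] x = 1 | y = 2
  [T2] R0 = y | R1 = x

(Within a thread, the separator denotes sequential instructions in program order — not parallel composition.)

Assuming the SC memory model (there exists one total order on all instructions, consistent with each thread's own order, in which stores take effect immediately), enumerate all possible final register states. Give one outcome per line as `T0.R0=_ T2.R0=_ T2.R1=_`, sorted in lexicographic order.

T0.R0=0 T2.R0=0 T2.R1=0
T0.R0=0 T2.R0=0 T2.R1=1
T0.R0=0 T2.R0=2 T2.R1=0
T0.R0=0 T2.R0=2 T2.R1=1
T0.R0=2 T2.R0=0 T2.R1=0
T0.R0=2 T2.R0=0 T2.R1=1
T0.R0=2 T2.R0=2 T2.R1=1

outcome vector order: (T0.R0,T2.R0,T2.R1)
|SC outcomes| = 7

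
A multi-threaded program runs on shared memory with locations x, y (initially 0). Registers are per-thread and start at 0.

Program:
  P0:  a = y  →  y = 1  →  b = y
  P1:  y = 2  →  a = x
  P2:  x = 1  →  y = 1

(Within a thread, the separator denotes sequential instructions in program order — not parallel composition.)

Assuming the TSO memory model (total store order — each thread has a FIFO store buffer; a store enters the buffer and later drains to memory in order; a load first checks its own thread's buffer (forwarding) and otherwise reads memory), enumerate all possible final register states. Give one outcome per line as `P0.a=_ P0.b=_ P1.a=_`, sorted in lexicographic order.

P0.a=0 P0.b=1 P1.a=0
P0.a=0 P0.b=1 P1.a=1
P0.a=0 P0.b=2 P1.a=0
P0.a=0 P0.b=2 P1.a=1
P0.a=1 P0.b=1 P1.a=0
P0.a=1 P0.b=1 P1.a=1
P0.a=1 P0.b=2 P1.a=0
P0.a=1 P0.b=2 P1.a=1
P0.a=2 P0.b=1 P1.a=0
P0.a=2 P0.b=1 P1.a=1

outcome vector order: (P0.a,P0.b,P1.a)
|TSO outcomes| = 10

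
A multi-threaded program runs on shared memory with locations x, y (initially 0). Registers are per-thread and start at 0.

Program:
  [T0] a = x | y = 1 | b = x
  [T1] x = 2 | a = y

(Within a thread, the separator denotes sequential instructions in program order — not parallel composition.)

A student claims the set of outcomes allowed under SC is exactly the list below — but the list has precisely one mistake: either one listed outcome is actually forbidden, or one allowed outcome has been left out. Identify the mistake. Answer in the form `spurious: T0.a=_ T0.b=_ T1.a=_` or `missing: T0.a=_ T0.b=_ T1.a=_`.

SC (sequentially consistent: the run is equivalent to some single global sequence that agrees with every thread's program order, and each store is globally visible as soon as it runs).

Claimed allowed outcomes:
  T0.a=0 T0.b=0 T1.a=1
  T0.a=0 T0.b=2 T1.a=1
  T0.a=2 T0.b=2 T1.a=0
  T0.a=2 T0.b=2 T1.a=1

missing: T0.a=0 T0.b=2 T1.a=0

outcome vector order: (T0.a,T0.b,T1.a)
[SC] allowed = {(0,0,1) (0,2,0) (0,2,1) (2,2,0) (2,2,1)}
SC∖claimed = {(0,2,0)}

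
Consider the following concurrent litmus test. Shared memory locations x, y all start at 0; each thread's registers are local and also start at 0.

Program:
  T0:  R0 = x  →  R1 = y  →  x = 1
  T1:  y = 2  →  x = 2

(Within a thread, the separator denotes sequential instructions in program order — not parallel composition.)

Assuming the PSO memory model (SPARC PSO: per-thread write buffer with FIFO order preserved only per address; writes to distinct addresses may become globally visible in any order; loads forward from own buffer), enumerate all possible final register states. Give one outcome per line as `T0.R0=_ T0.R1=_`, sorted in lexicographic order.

T0.R0=0 T0.R1=0
T0.R0=0 T0.R1=2
T0.R0=2 T0.R1=0
T0.R0=2 T0.R1=2

outcome vector order: (T0.R0,T0.R1)
|PSO outcomes| = 4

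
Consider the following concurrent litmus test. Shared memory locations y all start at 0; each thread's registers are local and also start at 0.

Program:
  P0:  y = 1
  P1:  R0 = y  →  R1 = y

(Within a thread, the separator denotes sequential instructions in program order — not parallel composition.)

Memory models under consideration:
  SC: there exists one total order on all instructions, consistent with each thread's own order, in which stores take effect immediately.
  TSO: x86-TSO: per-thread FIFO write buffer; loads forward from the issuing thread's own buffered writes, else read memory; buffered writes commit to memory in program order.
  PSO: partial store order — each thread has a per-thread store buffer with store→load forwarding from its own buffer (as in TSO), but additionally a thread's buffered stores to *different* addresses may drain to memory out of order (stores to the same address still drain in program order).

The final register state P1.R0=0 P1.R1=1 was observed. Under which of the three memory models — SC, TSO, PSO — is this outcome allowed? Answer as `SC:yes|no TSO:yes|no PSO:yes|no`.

SC:yes TSO:yes PSO:yes

outcome vector order: (P1.R0,P1.R1)
under SC → 0/0, 0/1, 1/1
under TSO → 0/0, 0/1, 1/1
under PSO → 0/0, 0/1, 1/1
target 0/1 ∈ {SC,TSO,PSO}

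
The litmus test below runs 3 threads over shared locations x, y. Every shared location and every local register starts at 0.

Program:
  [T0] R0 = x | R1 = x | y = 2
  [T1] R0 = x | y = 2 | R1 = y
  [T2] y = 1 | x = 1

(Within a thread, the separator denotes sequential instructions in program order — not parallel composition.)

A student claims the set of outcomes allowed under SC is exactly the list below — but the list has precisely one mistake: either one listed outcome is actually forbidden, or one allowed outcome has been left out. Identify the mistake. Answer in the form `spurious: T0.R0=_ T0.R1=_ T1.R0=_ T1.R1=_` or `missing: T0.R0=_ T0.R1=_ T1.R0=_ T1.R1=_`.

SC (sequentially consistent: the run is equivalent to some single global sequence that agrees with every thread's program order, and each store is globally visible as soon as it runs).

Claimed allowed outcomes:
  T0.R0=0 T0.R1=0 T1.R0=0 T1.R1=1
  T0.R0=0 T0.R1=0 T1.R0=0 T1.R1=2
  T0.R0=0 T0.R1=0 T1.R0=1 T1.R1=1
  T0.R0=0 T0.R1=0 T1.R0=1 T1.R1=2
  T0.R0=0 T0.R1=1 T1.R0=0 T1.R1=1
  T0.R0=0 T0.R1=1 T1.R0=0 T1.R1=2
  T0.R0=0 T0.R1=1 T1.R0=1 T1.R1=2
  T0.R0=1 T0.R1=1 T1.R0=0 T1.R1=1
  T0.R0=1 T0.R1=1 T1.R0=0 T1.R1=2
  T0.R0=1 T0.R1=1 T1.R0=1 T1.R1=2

spurious: T0.R0=0 T0.R1=0 T1.R0=1 T1.R1=1

outcome vector order: (T0.R0,T0.R1,T1.R0,T1.R1)
SC: 9 outcomes — {0001, 0002, 0012, 0101, 0102, 0112, 1101, 1102, 1112}
claimed∖SC = {0011}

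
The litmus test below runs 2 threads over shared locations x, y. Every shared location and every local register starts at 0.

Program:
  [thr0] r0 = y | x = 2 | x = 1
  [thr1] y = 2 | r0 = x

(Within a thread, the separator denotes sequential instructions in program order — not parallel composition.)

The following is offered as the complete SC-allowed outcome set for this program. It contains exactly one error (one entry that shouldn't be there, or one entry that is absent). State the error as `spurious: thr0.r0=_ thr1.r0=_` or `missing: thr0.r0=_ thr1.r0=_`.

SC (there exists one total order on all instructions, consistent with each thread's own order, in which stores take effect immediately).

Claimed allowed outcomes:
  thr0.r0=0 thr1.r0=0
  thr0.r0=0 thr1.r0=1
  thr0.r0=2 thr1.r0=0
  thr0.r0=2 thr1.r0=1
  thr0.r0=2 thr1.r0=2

missing: thr0.r0=0 thr1.r0=2

outcome vector order: (thr0.r0,thr1.r0)
SC (6): (0,0), (0,1), (0,2), (2,0), (2,1), (2,2)
SC∖claimed = {(0,2)}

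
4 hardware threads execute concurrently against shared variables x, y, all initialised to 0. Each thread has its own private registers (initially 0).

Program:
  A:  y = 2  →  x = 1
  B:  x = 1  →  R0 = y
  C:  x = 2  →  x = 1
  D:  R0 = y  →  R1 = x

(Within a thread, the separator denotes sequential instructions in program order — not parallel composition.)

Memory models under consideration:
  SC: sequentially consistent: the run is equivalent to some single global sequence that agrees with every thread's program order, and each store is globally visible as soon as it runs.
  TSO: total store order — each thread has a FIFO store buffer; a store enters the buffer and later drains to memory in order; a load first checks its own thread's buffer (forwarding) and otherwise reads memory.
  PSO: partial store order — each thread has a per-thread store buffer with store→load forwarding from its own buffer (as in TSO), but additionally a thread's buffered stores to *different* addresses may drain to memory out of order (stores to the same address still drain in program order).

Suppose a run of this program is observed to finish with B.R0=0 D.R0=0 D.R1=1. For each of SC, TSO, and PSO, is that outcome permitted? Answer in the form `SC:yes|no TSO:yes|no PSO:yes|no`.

SC:yes TSO:yes PSO:yes

outcome vector order: (B.R0,D.R0,D.R1)
[SC] allowed = {(0,0,0), (0,0,1), (0,0,2), (0,2,1), (0,2,2), (2,0,0), (2,0,1), (2,0,2), (2,2,0), (2,2,1), (2,2,2)}
[TSO] allowed = {(0,0,0), (0,0,1), (0,0,2), (0,2,0), (0,2,1), (0,2,2), (2,0,0), (2,0,1), (2,0,2), (2,2,0), (2,2,1), (2,2,2)}
[PSO] allowed = {(0,0,0), (0,0,1), (0,0,2), (0,2,0), (0,2,1), (0,2,2), (2,0,0), (2,0,1), (2,0,2), (2,2,0), (2,2,1), (2,2,2)}
target (0,0,1) ∈ {SC,TSO,PSO}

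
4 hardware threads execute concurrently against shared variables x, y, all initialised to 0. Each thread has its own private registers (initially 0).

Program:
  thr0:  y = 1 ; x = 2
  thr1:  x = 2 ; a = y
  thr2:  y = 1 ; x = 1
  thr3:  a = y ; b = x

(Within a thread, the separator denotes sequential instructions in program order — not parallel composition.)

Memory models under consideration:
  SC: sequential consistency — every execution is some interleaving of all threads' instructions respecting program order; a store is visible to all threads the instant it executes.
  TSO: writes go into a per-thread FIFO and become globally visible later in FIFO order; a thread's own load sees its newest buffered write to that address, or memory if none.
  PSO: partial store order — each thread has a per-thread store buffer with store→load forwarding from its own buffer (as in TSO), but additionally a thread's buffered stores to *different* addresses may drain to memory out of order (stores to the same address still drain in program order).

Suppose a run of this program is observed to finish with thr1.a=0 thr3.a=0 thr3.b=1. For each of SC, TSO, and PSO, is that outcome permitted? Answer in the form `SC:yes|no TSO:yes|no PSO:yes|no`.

outcome vector order: (thr1.a,thr3.a,thr3.b)
[SC] allowed = {000 001 002 011 012 100 101 102 110 111 112}
[TSO] allowed = {000 001 002 010 011 012 100 101 102 110 111 112}
[PSO] allowed = {000 001 002 010 011 012 100 101 102 110 111 112}
target 001 ∈ {SC,TSO,PSO}

SC:yes TSO:yes PSO:yes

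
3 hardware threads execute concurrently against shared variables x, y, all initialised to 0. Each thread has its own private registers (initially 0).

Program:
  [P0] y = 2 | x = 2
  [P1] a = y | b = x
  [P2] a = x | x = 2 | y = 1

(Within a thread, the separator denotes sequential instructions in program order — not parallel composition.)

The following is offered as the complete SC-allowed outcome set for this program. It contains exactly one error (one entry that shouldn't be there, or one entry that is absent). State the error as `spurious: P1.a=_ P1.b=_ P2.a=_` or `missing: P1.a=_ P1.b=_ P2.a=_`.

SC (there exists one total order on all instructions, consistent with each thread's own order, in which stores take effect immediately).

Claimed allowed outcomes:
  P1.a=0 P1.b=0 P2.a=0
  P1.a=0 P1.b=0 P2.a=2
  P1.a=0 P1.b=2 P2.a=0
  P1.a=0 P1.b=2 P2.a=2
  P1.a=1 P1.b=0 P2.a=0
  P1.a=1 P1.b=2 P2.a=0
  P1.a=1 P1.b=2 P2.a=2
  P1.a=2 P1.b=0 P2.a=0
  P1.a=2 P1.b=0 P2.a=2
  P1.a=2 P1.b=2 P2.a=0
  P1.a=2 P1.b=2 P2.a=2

outcome vector order: (P1.a,P1.b,P2.a)
[SC] allowed = {(0,0,0) (0,0,2) (0,2,0) (0,2,2) (1,2,0) (1,2,2) (2,0,0) (2,0,2) (2,2,0) (2,2,2)}
claimed∖SC = {(1,0,0)}

spurious: P1.a=1 P1.b=0 P2.a=0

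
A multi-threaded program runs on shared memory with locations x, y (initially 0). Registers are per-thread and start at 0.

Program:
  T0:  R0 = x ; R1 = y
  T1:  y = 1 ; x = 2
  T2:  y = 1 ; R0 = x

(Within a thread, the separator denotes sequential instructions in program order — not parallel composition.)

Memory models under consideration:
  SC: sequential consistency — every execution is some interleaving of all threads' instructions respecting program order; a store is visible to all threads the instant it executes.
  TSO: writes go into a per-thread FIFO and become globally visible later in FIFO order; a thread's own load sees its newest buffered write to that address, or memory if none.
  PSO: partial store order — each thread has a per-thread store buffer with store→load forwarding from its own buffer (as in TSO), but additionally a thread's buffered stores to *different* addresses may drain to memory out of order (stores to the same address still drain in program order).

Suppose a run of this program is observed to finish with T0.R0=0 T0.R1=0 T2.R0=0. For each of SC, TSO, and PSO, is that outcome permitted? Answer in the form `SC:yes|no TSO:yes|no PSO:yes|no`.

SC:yes TSO:yes PSO:yes

outcome vector order: (T0.R0,T0.R1,T2.R0)
[SC] allowed = {0/0/0; 0/0/2; 0/1/0; 0/1/2; 2/1/0; 2/1/2}
[TSO] allowed = {0/0/0; 0/0/2; 0/1/0; 0/1/2; 2/1/0; 2/1/2}
[PSO] allowed = {0/0/0; 0/0/2; 0/1/0; 0/1/2; 2/0/0; 2/0/2; 2/1/0; 2/1/2}
target 0/0/0 ∈ {SC,TSO,PSO}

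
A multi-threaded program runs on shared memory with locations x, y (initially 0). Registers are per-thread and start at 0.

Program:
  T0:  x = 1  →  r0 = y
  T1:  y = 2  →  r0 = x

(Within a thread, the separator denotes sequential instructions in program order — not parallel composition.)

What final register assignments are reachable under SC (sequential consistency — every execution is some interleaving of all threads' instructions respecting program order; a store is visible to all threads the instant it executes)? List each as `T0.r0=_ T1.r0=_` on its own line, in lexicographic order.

outcome vector order: (T0.r0,T1.r0)
|SC outcomes| = 3

T0.r0=0 T1.r0=1
T0.r0=2 T1.r0=0
T0.r0=2 T1.r0=1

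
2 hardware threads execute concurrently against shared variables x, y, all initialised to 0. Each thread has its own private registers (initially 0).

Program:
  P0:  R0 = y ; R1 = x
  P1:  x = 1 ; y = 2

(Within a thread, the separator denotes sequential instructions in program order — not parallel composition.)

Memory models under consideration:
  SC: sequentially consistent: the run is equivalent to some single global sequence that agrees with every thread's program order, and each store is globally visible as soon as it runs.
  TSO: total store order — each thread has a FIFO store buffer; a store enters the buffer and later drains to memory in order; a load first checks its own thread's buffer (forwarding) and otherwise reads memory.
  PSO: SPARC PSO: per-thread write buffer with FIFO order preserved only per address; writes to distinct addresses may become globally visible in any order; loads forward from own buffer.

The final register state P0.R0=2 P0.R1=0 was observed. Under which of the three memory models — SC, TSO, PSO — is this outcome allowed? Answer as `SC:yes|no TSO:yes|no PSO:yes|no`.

SC:no TSO:no PSO:yes

outcome vector order: (P0.R0,P0.R1)
SC: 3 outcomes — {0/0, 0/1, 2/1}
TSO: 3 outcomes — {0/0, 0/1, 2/1}
PSO: 4 outcomes — {0/0, 0/1, 2/0, 2/1}
target 2/0 ∈ {PSO}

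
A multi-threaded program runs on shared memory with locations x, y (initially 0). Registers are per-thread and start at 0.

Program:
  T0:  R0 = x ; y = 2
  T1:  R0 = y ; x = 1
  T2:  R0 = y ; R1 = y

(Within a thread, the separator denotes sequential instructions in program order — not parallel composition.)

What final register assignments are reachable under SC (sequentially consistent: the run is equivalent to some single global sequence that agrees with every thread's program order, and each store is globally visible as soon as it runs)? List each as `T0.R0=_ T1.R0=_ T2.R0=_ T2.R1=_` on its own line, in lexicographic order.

outcome vector order: (T0.R0,T1.R0,T2.R0,T2.R1)
|SC outcomes| = 9

T0.R0=0 T1.R0=0 T2.R0=0 T2.R1=0
T0.R0=0 T1.R0=0 T2.R0=0 T2.R1=2
T0.R0=0 T1.R0=0 T2.R0=2 T2.R1=2
T0.R0=0 T1.R0=2 T2.R0=0 T2.R1=0
T0.R0=0 T1.R0=2 T2.R0=0 T2.R1=2
T0.R0=0 T1.R0=2 T2.R0=2 T2.R1=2
T0.R0=1 T1.R0=0 T2.R0=0 T2.R1=0
T0.R0=1 T1.R0=0 T2.R0=0 T2.R1=2
T0.R0=1 T1.R0=0 T2.R0=2 T2.R1=2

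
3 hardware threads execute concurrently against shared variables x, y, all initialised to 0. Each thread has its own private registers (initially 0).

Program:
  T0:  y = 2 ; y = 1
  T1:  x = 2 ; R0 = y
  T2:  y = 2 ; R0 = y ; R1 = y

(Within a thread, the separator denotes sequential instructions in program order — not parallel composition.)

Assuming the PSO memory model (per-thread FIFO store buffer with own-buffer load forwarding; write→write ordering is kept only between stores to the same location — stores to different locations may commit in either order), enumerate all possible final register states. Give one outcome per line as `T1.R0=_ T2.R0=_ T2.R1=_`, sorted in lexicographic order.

T1.R0=0 T2.R0=1 T2.R1=1
T1.R0=0 T2.R0=2 T2.R1=1
T1.R0=0 T2.R0=2 T2.R1=2
T1.R0=1 T2.R0=1 T2.R1=1
T1.R0=1 T2.R0=2 T2.R1=1
T1.R0=1 T2.R0=2 T2.R1=2
T1.R0=2 T2.R0=1 T2.R1=1
T1.R0=2 T2.R0=2 T2.R1=1
T1.R0=2 T2.R0=2 T2.R1=2

outcome vector order: (T1.R0,T2.R0,T2.R1)
|PSO outcomes| = 9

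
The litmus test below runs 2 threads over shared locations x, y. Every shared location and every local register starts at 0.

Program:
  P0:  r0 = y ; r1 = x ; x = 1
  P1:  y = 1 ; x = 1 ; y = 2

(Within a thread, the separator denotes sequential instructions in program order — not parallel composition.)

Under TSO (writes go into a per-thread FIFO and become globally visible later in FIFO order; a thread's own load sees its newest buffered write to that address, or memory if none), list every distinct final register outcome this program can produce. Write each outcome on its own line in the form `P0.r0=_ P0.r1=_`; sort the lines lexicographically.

P0.r0=0 P0.r1=0
P0.r0=0 P0.r1=1
P0.r0=1 P0.r1=0
P0.r0=1 P0.r1=1
P0.r0=2 P0.r1=1

outcome vector order: (P0.r0,P0.r1)
|TSO outcomes| = 5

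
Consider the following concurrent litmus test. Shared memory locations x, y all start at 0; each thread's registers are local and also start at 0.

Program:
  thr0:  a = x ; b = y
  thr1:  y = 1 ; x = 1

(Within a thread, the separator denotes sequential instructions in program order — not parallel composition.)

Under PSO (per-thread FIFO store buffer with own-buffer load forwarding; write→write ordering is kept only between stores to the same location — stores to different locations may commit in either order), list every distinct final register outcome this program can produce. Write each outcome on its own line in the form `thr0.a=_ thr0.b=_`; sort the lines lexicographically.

thr0.a=0 thr0.b=0
thr0.a=0 thr0.b=1
thr0.a=1 thr0.b=0
thr0.a=1 thr0.b=1

outcome vector order: (thr0.a,thr0.b)
|PSO outcomes| = 4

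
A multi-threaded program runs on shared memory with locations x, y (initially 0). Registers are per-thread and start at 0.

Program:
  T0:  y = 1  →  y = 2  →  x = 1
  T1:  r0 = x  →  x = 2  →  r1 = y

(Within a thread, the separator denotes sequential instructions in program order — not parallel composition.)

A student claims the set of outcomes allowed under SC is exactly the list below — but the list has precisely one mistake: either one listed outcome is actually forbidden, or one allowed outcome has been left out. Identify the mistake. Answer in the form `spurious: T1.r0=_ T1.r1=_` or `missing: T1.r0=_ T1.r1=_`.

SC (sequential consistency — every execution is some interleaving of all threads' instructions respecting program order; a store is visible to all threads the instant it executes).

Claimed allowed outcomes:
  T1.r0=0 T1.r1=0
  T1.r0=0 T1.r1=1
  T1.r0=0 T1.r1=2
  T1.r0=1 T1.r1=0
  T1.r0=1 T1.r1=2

outcome vector order: (T1.r0,T1.r1)
under SC → 0/0 0/1 0/2 1/2
claimed∖SC = {1/0}

spurious: T1.r0=1 T1.r1=0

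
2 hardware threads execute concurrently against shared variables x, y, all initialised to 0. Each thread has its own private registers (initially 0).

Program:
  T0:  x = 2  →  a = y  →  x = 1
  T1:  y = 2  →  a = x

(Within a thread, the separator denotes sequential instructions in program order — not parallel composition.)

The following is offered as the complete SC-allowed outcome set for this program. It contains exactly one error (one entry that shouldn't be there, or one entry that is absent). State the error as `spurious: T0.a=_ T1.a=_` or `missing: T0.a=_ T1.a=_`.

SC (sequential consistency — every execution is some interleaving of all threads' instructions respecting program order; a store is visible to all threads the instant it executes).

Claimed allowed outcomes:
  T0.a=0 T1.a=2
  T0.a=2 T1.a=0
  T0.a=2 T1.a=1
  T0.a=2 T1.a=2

missing: T0.a=0 T1.a=1

outcome vector order: (T0.a,T1.a)
[SC] allowed = {(0,1) (0,2) (2,0) (2,1) (2,2)}
SC∖claimed = {(0,1)}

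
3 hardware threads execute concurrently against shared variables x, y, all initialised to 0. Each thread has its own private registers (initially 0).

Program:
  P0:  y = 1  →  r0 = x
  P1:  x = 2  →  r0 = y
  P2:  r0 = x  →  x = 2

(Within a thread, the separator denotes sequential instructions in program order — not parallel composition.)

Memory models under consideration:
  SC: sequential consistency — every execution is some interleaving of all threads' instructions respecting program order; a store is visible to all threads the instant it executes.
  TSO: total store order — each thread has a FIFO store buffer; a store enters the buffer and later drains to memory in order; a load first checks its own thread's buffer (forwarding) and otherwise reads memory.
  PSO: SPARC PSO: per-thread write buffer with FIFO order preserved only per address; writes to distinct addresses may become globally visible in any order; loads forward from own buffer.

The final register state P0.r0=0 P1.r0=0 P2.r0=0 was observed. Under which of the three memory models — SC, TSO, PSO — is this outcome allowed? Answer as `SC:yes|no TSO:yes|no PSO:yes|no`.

outcome vector order: (P0.r0,P1.r0,P2.r0)
under SC → 010, 012, 200, 202, 210, 212
under TSO → 000, 002, 010, 012, 200, 202, 210, 212
under PSO → 000, 002, 010, 012, 200, 202, 210, 212
target 000 ∈ {TSO,PSO}

SC:no TSO:yes PSO:yes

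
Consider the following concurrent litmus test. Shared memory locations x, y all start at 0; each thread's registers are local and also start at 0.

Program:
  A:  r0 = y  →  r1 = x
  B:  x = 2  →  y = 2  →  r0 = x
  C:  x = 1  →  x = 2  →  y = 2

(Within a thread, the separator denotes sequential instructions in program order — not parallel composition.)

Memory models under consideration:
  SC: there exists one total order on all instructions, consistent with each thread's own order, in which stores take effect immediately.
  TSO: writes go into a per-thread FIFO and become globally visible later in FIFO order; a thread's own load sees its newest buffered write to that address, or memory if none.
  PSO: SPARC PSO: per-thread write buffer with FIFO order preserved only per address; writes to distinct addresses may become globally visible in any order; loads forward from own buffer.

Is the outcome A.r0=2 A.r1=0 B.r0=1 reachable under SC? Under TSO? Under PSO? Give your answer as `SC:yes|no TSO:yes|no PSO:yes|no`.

outcome vector order: (A.r0,A.r1,B.r0)
under SC → 001; 002; 011; 012; 021; 022; 211; 212; 221; 222
under TSO → 001; 002; 011; 012; 021; 022; 211; 212; 221; 222
under PSO → 001; 002; 011; 012; 021; 022; 201; 202; 211; 212; 221; 222
target 201 ∈ {PSO}

SC:no TSO:no PSO:yes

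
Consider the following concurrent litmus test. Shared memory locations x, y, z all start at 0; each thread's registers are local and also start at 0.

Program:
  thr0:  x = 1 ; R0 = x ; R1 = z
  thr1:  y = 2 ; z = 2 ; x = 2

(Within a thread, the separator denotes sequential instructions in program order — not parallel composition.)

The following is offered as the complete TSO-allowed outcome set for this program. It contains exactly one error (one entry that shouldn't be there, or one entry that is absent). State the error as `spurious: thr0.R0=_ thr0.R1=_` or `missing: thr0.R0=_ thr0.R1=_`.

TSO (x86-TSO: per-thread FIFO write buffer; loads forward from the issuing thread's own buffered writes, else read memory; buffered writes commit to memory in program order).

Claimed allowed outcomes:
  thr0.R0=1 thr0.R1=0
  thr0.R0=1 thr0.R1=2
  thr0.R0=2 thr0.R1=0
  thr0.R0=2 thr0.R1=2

outcome vector order: (thr0.R0,thr0.R1)
[TSO] allowed = {10 12 22}
claimed∖TSO = {20}

spurious: thr0.R0=2 thr0.R1=0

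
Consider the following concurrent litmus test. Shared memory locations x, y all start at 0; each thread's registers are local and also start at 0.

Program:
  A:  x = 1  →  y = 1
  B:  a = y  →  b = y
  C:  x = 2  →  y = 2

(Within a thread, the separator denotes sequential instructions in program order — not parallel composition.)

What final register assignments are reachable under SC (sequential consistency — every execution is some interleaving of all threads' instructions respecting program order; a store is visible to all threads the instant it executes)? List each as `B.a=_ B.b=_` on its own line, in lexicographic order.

outcome vector order: (B.a,B.b)
|SC outcomes| = 7

B.a=0 B.b=0
B.a=0 B.b=1
B.a=0 B.b=2
B.a=1 B.b=1
B.a=1 B.b=2
B.a=2 B.b=1
B.a=2 B.b=2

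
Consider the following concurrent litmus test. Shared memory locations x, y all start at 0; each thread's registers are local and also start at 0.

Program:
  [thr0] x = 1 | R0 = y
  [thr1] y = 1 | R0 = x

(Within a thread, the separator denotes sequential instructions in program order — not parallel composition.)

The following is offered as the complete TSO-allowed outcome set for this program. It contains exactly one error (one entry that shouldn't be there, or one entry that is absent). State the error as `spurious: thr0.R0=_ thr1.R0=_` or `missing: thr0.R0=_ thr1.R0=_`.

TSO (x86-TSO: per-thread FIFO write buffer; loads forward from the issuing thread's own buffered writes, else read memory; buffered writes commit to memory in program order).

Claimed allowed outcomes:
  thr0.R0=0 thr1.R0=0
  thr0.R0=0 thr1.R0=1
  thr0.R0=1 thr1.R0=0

missing: thr0.R0=1 thr1.R0=1

outcome vector order: (thr0.R0,thr1.R0)
TSO: 4 outcomes — {<0 0> <0 1> <1 0> <1 1>}
TSO∖claimed = {<1 1>}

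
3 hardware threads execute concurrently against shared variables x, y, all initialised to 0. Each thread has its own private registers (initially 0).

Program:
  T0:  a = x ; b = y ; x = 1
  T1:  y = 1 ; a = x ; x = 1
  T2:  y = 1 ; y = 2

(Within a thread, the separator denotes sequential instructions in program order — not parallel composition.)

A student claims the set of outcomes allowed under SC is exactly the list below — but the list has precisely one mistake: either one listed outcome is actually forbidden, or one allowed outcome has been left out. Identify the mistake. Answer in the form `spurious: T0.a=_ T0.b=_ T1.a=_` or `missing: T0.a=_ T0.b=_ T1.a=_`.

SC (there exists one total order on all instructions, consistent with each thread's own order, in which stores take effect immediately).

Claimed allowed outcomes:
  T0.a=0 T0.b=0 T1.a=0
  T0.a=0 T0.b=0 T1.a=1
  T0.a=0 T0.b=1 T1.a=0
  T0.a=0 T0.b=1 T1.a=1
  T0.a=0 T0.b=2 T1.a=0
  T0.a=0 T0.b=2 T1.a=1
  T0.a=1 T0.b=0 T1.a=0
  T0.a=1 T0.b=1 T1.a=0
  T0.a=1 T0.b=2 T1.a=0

spurious: T0.a=1 T0.b=0 T1.a=0

outcome vector order: (T0.a,T0.b,T1.a)
SC (8): 0/0/0, 0/0/1, 0/1/0, 0/1/1, 0/2/0, 0/2/1, 1/1/0, 1/2/0
claimed∖SC = {1/0/0}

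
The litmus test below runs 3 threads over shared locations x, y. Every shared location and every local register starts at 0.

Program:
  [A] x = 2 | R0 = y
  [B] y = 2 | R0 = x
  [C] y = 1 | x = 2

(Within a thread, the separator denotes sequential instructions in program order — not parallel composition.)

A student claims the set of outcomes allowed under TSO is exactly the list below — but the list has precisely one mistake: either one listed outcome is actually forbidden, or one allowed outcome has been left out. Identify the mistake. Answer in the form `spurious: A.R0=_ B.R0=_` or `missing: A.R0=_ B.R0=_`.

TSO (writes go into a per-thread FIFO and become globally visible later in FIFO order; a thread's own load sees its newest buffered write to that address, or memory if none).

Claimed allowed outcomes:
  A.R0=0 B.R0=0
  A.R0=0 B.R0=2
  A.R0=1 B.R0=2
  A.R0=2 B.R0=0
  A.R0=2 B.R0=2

missing: A.R0=1 B.R0=0

outcome vector order: (A.R0,B.R0)
under TSO → <0 0>; <0 2>; <1 0>; <1 2>; <2 0>; <2 2>
TSO∖claimed = {<1 0>}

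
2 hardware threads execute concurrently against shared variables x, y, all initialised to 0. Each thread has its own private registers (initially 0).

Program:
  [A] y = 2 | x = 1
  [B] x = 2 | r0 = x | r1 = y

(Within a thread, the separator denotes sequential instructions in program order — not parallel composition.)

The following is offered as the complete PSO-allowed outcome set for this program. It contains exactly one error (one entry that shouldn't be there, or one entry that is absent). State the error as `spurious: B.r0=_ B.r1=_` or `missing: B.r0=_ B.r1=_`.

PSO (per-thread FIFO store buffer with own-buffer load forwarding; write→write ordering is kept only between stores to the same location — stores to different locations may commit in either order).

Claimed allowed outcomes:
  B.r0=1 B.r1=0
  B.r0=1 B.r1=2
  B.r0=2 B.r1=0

missing: B.r0=2 B.r1=2

outcome vector order: (B.r0,B.r1)
under PSO → (1,0); (1,2); (2,0); (2,2)
PSO∖claimed = {(2,2)}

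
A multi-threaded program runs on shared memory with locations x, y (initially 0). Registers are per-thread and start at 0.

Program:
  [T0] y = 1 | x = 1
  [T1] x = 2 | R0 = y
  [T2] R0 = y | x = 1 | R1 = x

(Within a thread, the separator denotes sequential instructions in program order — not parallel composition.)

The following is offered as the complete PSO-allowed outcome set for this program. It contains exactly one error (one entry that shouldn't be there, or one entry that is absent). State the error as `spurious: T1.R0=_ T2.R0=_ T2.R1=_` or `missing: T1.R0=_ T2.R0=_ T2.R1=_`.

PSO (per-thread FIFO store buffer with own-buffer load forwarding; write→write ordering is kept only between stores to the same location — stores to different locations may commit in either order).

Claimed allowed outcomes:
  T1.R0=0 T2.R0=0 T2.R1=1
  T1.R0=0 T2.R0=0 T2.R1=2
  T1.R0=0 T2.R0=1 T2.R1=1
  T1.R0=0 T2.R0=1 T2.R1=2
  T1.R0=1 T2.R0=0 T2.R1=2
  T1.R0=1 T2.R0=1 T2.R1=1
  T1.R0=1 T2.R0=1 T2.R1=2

missing: T1.R0=1 T2.R0=0 T2.R1=1

outcome vector order: (T1.R0,T2.R0,T2.R1)
PSO: 8 outcomes — {(0,0,1) (0,0,2) (0,1,1) (0,1,2) (1,0,1) (1,0,2) (1,1,1) (1,1,2)}
PSO∖claimed = {(1,0,1)}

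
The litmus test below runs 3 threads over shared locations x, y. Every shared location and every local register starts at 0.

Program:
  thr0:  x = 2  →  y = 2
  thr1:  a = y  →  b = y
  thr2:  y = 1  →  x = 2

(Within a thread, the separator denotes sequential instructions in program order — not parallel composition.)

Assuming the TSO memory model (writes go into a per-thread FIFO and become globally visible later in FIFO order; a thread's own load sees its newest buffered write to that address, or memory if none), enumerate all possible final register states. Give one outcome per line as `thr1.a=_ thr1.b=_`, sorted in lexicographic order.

outcome vector order: (thr1.a,thr1.b)
|TSO outcomes| = 7

thr1.a=0 thr1.b=0
thr1.a=0 thr1.b=1
thr1.a=0 thr1.b=2
thr1.a=1 thr1.b=1
thr1.a=1 thr1.b=2
thr1.a=2 thr1.b=1
thr1.a=2 thr1.b=2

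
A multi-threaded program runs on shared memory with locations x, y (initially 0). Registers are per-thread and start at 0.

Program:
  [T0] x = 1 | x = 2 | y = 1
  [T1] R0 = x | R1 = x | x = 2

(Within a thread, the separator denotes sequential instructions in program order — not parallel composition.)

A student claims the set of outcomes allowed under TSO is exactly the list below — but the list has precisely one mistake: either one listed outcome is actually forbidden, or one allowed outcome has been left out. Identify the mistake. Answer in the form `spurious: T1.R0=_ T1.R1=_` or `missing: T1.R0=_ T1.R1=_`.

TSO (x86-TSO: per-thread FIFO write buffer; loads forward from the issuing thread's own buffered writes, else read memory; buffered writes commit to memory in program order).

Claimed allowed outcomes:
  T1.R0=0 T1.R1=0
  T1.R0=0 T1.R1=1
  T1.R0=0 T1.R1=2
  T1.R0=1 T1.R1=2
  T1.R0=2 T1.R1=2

missing: T1.R0=1 T1.R1=1

outcome vector order: (T1.R0,T1.R1)
TSO (6): 0/0, 0/1, 0/2, 1/1, 1/2, 2/2
TSO∖claimed = {1/1}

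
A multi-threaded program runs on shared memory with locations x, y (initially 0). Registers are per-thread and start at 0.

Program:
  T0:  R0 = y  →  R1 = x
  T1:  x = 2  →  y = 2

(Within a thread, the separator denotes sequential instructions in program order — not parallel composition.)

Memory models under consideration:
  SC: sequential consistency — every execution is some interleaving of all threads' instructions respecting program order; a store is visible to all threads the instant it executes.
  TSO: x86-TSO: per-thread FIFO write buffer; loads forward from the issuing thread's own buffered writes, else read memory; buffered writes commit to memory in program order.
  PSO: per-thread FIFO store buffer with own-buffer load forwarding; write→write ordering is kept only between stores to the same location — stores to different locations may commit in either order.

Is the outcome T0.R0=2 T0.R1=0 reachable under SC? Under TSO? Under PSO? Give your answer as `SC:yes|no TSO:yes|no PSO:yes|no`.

outcome vector order: (T0.R0,T0.R1)
under SC → <0 0>, <0 2>, <2 2>
under TSO → <0 0>, <0 2>, <2 2>
under PSO → <0 0>, <0 2>, <2 0>, <2 2>
target <2 0> ∈ {PSO}

SC:no TSO:no PSO:yes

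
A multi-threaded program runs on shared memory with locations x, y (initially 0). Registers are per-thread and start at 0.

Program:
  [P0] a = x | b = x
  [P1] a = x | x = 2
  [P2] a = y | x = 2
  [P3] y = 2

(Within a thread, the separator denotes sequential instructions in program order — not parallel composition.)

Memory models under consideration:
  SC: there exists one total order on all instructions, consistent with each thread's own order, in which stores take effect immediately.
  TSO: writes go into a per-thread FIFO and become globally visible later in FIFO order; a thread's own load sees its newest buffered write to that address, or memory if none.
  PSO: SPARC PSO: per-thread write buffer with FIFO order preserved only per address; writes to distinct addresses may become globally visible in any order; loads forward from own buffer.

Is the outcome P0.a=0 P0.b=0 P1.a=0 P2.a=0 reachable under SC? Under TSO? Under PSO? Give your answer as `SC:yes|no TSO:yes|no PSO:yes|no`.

outcome vector order: (P0.a,P0.b,P1.a,P2.a)
[SC] allowed = {0000, 0002, 0020, 0022, 0200, 0202, 0220, 0222, 2200, 2202, 2220, 2222}
[TSO] allowed = {0000, 0002, 0020, 0022, 0200, 0202, 0220, 0222, 2200, 2202, 2220, 2222}
[PSO] allowed = {0000, 0002, 0020, 0022, 0200, 0202, 0220, 0222, 2200, 2202, 2220, 2222}
target 0000 ∈ {SC,TSO,PSO}

SC:yes TSO:yes PSO:yes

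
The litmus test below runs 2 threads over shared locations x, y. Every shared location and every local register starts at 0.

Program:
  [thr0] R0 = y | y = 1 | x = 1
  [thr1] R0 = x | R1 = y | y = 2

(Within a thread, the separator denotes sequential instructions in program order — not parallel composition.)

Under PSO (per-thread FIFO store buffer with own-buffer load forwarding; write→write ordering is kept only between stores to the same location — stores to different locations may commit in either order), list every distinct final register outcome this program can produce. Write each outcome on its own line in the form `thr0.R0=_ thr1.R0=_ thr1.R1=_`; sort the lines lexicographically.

thr0.R0=0 thr1.R0=0 thr1.R1=0
thr0.R0=0 thr1.R0=0 thr1.R1=1
thr0.R0=0 thr1.R0=1 thr1.R1=0
thr0.R0=0 thr1.R0=1 thr1.R1=1
thr0.R0=2 thr1.R0=0 thr1.R1=0

outcome vector order: (thr0.R0,thr1.R0,thr1.R1)
|PSO outcomes| = 5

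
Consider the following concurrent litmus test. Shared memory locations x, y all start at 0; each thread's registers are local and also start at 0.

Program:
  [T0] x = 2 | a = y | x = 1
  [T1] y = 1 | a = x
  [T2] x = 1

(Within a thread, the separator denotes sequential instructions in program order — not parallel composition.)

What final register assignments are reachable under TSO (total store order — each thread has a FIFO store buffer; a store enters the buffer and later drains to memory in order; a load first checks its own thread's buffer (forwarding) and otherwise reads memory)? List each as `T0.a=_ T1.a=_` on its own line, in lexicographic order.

T0.a=0 T1.a=0
T0.a=0 T1.a=1
T0.a=0 T1.a=2
T0.a=1 T1.a=0
T0.a=1 T1.a=1
T0.a=1 T1.a=2

outcome vector order: (T0.a,T1.a)
|TSO outcomes| = 6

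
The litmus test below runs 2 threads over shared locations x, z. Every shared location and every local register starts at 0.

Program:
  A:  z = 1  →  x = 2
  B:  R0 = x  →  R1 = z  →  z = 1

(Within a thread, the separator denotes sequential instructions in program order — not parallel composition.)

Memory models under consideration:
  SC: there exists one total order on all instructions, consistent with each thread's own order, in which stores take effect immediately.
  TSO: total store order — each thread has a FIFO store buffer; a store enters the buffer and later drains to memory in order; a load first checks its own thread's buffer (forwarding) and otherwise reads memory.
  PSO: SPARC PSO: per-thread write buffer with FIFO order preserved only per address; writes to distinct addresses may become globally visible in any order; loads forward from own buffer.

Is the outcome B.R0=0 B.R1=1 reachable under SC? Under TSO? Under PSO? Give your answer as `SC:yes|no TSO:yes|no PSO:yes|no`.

outcome vector order: (B.R0,B.R1)
[SC] allowed = {0/0, 0/1, 2/1}
[TSO] allowed = {0/0, 0/1, 2/1}
[PSO] allowed = {0/0, 0/1, 2/0, 2/1}
target 0/1 ∈ {SC,TSO,PSO}

SC:yes TSO:yes PSO:yes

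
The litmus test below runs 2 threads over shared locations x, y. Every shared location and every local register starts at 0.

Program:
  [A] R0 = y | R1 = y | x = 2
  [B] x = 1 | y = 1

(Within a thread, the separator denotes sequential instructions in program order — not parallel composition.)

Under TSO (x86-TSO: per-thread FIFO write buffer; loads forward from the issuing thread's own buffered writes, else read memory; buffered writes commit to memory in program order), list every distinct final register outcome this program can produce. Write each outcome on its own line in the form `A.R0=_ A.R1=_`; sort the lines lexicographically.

outcome vector order: (A.R0,A.R1)
|TSO outcomes| = 3

A.R0=0 A.R1=0
A.R0=0 A.R1=1
A.R0=1 A.R1=1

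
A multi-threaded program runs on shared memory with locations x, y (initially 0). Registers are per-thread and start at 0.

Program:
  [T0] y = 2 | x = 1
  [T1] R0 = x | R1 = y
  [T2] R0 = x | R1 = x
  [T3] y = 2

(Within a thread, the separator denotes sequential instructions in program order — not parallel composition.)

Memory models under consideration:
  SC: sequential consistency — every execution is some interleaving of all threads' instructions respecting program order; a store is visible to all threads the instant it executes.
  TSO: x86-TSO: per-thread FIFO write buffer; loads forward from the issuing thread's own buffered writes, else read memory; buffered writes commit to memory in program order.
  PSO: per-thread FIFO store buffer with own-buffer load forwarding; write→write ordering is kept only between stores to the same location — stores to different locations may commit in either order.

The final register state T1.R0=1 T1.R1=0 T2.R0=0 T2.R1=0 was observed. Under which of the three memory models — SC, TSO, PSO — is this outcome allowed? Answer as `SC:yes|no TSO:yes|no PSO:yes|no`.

outcome vector order: (T1.R0,T1.R1,T2.R0,T2.R1)
SC (9): 0/0/0/0; 0/0/0/1; 0/0/1/1; 0/2/0/0; 0/2/0/1; 0/2/1/1; 1/2/0/0; 1/2/0/1; 1/2/1/1
TSO (9): 0/0/0/0; 0/0/0/1; 0/0/1/1; 0/2/0/0; 0/2/0/1; 0/2/1/1; 1/2/0/0; 1/2/0/1; 1/2/1/1
PSO (12): 0/0/0/0; 0/0/0/1; 0/0/1/1; 0/2/0/0; 0/2/0/1; 0/2/1/1; 1/0/0/0; 1/0/0/1; 1/0/1/1; 1/2/0/0; 1/2/0/1; 1/2/1/1
target 1/0/0/0 ∈ {PSO}

SC:no TSO:no PSO:yes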